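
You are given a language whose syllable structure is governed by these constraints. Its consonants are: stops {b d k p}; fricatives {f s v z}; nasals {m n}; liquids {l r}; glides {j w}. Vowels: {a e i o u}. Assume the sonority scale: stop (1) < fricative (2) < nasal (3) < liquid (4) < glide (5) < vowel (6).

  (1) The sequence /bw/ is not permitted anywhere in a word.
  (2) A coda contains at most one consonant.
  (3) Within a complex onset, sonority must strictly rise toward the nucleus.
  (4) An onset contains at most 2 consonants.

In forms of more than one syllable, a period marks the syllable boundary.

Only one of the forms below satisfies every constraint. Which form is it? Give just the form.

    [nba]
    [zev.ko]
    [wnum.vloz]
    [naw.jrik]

[nba] — violates constraint 3: syllable 1 onset /nb/: /n/ (nasal, 3) → /b/ (stop, 1) does not rise → ill-formed
[zev.ko] — σ1 onset /z/, coda /v/ ok; σ2 onset /k/, coda /∅/ ok → well-formed
[wnum.vloz] — violates constraint 3: syllable 1 onset /wn/: /w/ (glide, 5) → /n/ (nasal, 3) does not rise → ill-formed
[naw.jrik] — violates constraint 3: syllable 2 onset /jr/: /j/ (glide, 5) → /r/ (liquid, 4) does not rise → ill-formed

[zev.ko]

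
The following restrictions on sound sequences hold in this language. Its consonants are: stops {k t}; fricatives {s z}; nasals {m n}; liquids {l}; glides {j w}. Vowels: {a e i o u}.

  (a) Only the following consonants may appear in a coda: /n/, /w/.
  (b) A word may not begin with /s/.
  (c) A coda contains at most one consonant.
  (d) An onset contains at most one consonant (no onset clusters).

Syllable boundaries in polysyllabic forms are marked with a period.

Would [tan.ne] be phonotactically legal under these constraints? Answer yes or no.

yes

[tan.ne] — σ1 onset /t/, coda /n/ ok; σ2 onset /n/, coda /∅/ ok → phonotactically legal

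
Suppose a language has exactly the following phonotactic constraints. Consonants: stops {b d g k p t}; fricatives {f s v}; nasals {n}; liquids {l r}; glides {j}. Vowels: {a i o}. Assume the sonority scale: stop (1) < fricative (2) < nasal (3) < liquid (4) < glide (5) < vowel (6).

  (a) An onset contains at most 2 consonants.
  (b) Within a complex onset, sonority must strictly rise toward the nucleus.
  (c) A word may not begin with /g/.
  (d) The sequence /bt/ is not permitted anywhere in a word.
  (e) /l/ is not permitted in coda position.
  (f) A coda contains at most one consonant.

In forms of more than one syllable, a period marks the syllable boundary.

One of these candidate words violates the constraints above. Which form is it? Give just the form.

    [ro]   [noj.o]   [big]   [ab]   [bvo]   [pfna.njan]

[pfna.njan]

[ro] — σ1 onset /r/, coda /∅/ ok → permitted
[noj.o] — σ1 onset /n/, coda /j/ ok; σ2 onset /∅/, coda /∅/ ok → permitted
[big] — σ1 onset /b/, coda /g/ ok → permitted
[ab] — σ1 onset /∅/, coda /b/ ok → permitted
[bvo] — σ1 onset /bv/ (1→2 rises), coda /∅/ ok → permitted
[pfna.njan] — violates constraint (a): syllable 1 onset /pfn/ has 3 consonants (> 2) → not permitted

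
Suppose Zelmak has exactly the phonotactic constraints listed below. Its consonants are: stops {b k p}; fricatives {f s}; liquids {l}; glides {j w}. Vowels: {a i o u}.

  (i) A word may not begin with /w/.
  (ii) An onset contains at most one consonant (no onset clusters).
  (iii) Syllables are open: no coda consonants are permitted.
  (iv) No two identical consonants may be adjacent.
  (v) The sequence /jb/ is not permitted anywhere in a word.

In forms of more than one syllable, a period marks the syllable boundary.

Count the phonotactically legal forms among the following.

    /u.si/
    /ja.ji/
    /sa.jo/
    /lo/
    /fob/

4

/u.si/ — σ1 onset /∅/, coda /∅/ ok; σ2 onset /s/, coda /∅/ ok → phonotactically legal
/ja.ji/ — σ1 onset /j/, coda /∅/ ok; σ2 onset /j/, coda /∅/ ok → phonotactically legal
/sa.jo/ — σ1 onset /s/, coda /∅/ ok; σ2 onset /j/, coda /∅/ ok → phonotactically legal
/lo/ — σ1 onset /l/, coda /∅/ ok → phonotactically legal
/fob/ — violates constraint (iii): syllable 1 coda /b/ has 1 consonant (> 0) → phonotactically illegal
Phonotactically legal: /u.si/, /ja.ji/, /sa.jo/, /lo/ → 4.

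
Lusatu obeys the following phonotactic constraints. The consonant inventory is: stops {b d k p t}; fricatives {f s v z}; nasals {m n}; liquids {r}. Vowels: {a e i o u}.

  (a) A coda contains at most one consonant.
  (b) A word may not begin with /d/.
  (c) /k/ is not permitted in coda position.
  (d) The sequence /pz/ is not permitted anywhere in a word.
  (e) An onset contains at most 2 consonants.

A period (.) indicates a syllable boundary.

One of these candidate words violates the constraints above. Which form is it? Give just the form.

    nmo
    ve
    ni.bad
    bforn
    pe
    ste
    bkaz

bforn

nmo — σ1 onset /nm/ (2C), coda /∅/ ok → phonotactically legal
ve — σ1 onset /v/, coda /∅/ ok → phonotactically legal
ni.bad — σ1 onset /n/, coda /∅/ ok; σ2 onset /b/, coda /d/ ok → phonotactically legal
bforn — violates constraint (a): syllable 1 coda /rn/ has 2 consonants (> 1) → phonotactically illegal
pe — σ1 onset /p/, coda /∅/ ok → phonotactically legal
ste — σ1 onset /st/ (2C), coda /∅/ ok → phonotactically legal
bkaz — σ1 onset /bk/ (2C), coda /z/ ok → phonotactically legal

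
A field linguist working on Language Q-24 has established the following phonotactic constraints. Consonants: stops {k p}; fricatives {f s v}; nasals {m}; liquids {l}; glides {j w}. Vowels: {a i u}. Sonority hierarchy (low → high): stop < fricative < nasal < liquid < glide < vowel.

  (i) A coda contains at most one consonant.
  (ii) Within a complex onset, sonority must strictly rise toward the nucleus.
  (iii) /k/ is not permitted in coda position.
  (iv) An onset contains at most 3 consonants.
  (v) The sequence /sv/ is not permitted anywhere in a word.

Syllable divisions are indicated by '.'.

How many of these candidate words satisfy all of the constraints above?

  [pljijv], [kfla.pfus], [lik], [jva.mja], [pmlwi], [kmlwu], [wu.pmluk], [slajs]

[pljijv] — violates constraint (i): syllable 1 coda /jv/ has 2 consonants (> 1) → phonotactically illegal
[kfla.pfus] — σ1 onset /kfl/ (1→2→4 rises), coda /∅/ ok; σ2 onset /pf/ (1→2 rises), coda /s/ ok → phonotactically legal
[lik] — violates constraint (iii): syllable 1 coda contains /k/ → phonotactically illegal
[jva.mja] — violates constraint (ii): syllable 1 onset /jv/: /j/ (glide, 5) → /v/ (fricative, 2) does not rise → phonotactically illegal
[pmlwi] — violates constraint (iv): syllable 1 onset /pmlw/ has 4 consonants (> 3) → phonotactically illegal
[kmlwu] — violates constraint (iv): syllable 1 onset /kmlw/ has 4 consonants (> 3) → phonotactically illegal
[wu.pmluk] — violates constraint (iii): syllable 2 coda contains /k/ → phonotactically illegal
[slajs] — violates constraint (i): syllable 1 coda /js/ has 2 consonants (> 1) → phonotactically illegal
Phonotactically legal: [kfla.pfus] → 1.

1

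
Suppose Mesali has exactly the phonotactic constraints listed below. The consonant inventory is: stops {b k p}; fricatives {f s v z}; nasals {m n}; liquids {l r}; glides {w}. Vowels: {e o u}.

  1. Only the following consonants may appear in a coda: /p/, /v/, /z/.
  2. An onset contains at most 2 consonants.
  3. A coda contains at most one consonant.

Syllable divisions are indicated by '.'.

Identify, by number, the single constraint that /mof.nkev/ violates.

1

/mof.nkev/: syllable 1 coda contains /f/, which is not a licensed coda consonant.
This is a violation of constraint 1: "Only the following consonants may appear in a coda: /p/, /v/, /z/."
The remaining constraints (2, 3) are satisfied.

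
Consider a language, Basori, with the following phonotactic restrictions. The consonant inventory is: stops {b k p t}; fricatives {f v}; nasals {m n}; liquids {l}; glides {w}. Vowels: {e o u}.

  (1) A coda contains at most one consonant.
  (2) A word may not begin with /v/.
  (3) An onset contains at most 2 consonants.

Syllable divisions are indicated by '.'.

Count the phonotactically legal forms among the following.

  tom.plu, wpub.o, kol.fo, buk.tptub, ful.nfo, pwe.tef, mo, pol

7

tom.plu — σ1 onset /t/, coda /m/ ok; σ2 onset /pl/ (2C), coda /∅/ ok → phonotactically legal
wpub.o — σ1 onset /wp/ (2C), coda /b/ ok; σ2 onset /∅/, coda /∅/ ok → phonotactically legal
kol.fo — σ1 onset /k/, coda /l/ ok; σ2 onset /f/, coda /∅/ ok → phonotactically legal
buk.tptub — violates constraint 3: syllable 2 onset /tpt/ has 3 consonants (> 2) → phonotactically illegal
ful.nfo — σ1 onset /f/, coda /l/ ok; σ2 onset /nf/ (2C), coda /∅/ ok → phonotactically legal
pwe.tef — σ1 onset /pw/ (2C), coda /∅/ ok; σ2 onset /t/, coda /f/ ok → phonotactically legal
mo — σ1 onset /m/, coda /∅/ ok → phonotactically legal
pol — σ1 onset /p/, coda /l/ ok → phonotactically legal
Phonotactically legal: tom.plu, wpub.o, kol.fo, ful.nfo, pwe.tef, mo, pol → 7.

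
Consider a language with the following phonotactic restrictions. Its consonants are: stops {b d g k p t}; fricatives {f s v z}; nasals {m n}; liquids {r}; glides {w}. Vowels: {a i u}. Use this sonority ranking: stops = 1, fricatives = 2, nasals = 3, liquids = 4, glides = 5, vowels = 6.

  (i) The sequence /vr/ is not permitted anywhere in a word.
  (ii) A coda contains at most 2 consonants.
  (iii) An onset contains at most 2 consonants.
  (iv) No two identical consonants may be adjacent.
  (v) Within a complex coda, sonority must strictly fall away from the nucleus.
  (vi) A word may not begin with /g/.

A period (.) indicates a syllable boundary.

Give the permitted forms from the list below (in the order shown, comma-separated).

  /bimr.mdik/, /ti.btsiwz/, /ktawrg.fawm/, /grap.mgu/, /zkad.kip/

/bimr.mdik/ — violates constraint (v): syllable 1 coda /mr/: /m/ (nasal, 3) → /r/ (liquid, 4) does not fall → not permitted
/ti.btsiwz/ — violates constraint (iii): syllable 2 onset /bts/ has 3 consonants (> 2) → not permitted
/ktawrg.fawm/ — violates constraint (ii): syllable 1 coda /wrg/ has 3 consonants (> 2) → not permitted
/grap.mgu/ — violates constraint (vi): word begins with /g/ → not permitted
/zkad.kip/ — σ1 onset /zk/ (2C), coda /d/ ok; σ2 onset /k/, coda /p/ ok → permitted

/zkad.kip/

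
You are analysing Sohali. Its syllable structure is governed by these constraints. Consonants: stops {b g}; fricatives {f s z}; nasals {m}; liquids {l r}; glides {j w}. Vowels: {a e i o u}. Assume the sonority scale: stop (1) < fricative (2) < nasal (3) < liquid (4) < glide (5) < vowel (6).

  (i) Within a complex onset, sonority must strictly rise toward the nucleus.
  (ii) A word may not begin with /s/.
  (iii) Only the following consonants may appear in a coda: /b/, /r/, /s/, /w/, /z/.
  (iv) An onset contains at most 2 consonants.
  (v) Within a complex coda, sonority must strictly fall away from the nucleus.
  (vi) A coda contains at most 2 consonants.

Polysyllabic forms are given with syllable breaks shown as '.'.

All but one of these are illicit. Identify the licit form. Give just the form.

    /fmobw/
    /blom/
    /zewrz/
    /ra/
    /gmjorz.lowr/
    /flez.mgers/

/fmobw/ — violates constraint (v): syllable 1 coda /bw/: /b/ (stop, 1) → /w/ (glide, 5) does not fall → illicit
/blom/ — violates constraint (iii): syllable 1 coda contains /m/, which is not a licensed coda consonant → illicit
/zewrz/ — violates constraint (vi): syllable 1 coda /wrz/ has 3 consonants (> 2) → illicit
/ra/ — σ1 onset /r/, coda /∅/ ok → licit
/gmjorz.lowr/ — violates constraint (iv): syllable 1 onset /gmj/ has 3 consonants (> 2) → illicit
/flez.mgers/ — violates constraint (i): syllable 2 onset /mg/: /m/ (nasal, 3) → /g/ (stop, 1) does not rise → illicit

/ra/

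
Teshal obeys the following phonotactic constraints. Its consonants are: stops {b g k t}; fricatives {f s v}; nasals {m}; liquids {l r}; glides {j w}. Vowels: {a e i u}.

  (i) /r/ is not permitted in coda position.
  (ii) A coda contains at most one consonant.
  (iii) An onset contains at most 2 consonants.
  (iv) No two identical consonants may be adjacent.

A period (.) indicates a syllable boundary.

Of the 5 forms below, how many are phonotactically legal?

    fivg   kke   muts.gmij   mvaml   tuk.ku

fivg — violates constraint (ii): syllable 1 coda /vg/ has 2 consonants (> 1) → phonotactically illegal
kke — violates constraint (iv): adjacent identical consonants /kk/ → phonotactically illegal
muts.gmij — violates constraint (ii): syllable 1 coda /ts/ has 2 consonants (> 1) → phonotactically illegal
mvaml — violates constraint (ii): syllable 1 coda /ml/ has 2 consonants (> 1) → phonotactically illegal
tuk.ku — violates constraint (iv): adjacent identical consonants /kk/ → phonotactically illegal
No form is phonotactically legal → 0.

0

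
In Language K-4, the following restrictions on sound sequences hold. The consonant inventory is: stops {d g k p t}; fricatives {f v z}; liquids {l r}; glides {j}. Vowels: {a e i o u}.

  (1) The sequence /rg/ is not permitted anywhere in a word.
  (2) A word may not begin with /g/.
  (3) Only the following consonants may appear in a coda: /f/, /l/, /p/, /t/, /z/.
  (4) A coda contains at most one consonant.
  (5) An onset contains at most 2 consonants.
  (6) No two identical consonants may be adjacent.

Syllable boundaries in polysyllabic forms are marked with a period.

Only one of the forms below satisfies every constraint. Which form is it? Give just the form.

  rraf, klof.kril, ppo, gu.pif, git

rraf — violates constraint 6: adjacent identical consonants /rr/ → not permitted
klof.kril — σ1 onset /kl/ (2C), coda /f/ ok; σ2 onset /kr/ (2C), coda /l/ ok → permitted
ppo — violates constraint 6: adjacent identical consonants /pp/ → not permitted
gu.pif — violates constraint 2: word begins with /g/ → not permitted
git — violates constraint 2: word begins with /g/ → not permitted

klof.kril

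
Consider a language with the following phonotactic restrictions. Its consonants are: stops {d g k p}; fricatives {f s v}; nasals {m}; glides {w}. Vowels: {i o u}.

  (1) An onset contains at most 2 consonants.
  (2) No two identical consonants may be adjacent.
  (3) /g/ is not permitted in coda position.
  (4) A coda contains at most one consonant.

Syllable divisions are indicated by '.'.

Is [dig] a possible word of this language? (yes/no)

[dig] — violates constraint 3: syllable 1 coda contains /g/ → phonotactically illegal

no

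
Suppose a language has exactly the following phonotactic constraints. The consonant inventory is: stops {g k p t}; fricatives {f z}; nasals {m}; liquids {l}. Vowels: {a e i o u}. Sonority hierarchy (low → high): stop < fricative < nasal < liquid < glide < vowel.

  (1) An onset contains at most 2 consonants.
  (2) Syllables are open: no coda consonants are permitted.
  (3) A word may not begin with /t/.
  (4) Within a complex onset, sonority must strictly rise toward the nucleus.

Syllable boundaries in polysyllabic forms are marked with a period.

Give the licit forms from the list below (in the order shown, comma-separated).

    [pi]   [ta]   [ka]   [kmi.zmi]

[pi] — σ1 onset /p/, coda /∅/ ok → licit
[ta] — violates constraint 3: word begins with /t/ → illicit
[ka] — σ1 onset /k/, coda /∅/ ok → licit
[kmi.zmi] — σ1 onset /km/ (1→3 rises), coda /∅/ ok; σ2 onset /zm/ (2→3 rises), coda /∅/ ok → licit

[pi], [ka], [kmi.zmi]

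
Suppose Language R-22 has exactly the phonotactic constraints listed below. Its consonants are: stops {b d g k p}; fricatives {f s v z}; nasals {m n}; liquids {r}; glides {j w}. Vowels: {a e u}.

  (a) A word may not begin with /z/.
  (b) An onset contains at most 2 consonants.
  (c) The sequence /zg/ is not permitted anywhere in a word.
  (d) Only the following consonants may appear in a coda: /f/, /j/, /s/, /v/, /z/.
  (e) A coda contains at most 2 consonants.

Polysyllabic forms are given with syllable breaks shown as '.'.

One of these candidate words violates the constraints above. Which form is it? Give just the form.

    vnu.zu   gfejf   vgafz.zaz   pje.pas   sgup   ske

sgup

vnu.zu — σ1 onset /vn/ (2C), coda /∅/ ok; σ2 onset /z/, coda /∅/ ok → well-formed
gfejf — σ1 onset /gf/ (2C), coda /jf/ (2C) ok → well-formed
vgafz.zaz — σ1 onset /vg/ (2C), coda /fz/ (2C) ok; σ2 onset /z/, coda /z/ ok → well-formed
pje.pas — σ1 onset /pj/ (2C), coda /∅/ ok; σ2 onset /p/, coda /s/ ok → well-formed
sgup — violates constraint (d): syllable 1 coda contains /p/, which is not a licensed coda consonant → ill-formed
ske — σ1 onset /sk/ (2C), coda /∅/ ok → well-formed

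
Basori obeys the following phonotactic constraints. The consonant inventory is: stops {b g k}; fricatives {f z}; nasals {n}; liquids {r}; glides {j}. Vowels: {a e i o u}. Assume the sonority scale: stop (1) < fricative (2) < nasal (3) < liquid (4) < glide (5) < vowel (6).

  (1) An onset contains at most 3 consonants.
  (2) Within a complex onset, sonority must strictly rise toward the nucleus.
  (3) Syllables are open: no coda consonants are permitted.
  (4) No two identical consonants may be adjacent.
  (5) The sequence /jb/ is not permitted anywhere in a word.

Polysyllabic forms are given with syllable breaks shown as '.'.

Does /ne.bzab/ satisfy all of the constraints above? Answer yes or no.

/ne.bzab/ — violates constraint 3: syllable 2 coda /b/ has 1 consonant (> 0) → ill-formed

no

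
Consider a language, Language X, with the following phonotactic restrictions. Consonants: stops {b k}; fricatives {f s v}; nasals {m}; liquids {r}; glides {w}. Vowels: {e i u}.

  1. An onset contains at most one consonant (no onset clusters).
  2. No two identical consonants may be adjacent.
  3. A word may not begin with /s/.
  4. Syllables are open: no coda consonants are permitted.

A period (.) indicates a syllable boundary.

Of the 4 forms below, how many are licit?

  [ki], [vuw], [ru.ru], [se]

2

[ki] — σ1 onset /k/, coda /∅/ ok → licit
[vuw] — violates constraint 4: syllable 1 coda /w/ has 1 consonant (> 0) → illicit
[ru.ru] — σ1 onset /r/, coda /∅/ ok; σ2 onset /r/, coda /∅/ ok → licit
[se] — violates constraint 3: word begins with /s/ → illicit
Licit: [ki], [ru.ru] → 2.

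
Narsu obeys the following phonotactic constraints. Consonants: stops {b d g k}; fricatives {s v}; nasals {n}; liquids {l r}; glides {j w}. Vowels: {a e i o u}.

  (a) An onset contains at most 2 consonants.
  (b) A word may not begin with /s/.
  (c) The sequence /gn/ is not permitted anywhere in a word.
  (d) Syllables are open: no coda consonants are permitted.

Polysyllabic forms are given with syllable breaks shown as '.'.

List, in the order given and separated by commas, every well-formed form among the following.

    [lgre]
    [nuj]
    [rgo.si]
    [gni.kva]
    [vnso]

[lgre] — violates constraint (a): syllable 1 onset /lgr/ has 3 consonants (> 2) → ill-formed
[nuj] — violates constraint (d): syllable 1 coda /j/ has 1 consonant (> 0) → ill-formed
[rgo.si] — σ1 onset /rg/ (2C), coda /∅/ ok; σ2 onset /s/, coda /∅/ ok → well-formed
[gni.kva] — violates constraint (c): contains banned sequence /gn/ → ill-formed
[vnso] — violates constraint (a): syllable 1 onset /vns/ has 3 consonants (> 2) → ill-formed

[rgo.si]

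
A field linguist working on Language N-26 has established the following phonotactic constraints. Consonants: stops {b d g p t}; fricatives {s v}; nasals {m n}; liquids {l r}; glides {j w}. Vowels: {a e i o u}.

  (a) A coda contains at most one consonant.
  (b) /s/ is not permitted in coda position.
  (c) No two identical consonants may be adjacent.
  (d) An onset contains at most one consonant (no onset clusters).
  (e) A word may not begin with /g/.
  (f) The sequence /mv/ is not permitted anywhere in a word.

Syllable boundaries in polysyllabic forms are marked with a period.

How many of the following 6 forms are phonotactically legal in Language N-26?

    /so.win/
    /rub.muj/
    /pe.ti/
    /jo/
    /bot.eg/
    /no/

/so.win/ — σ1 onset /s/, coda /∅/ ok; σ2 onset /w/, coda /n/ ok → phonotactically legal
/rub.muj/ — σ1 onset /r/, coda /b/ ok; σ2 onset /m/, coda /j/ ok → phonotactically legal
/pe.ti/ — σ1 onset /p/, coda /∅/ ok; σ2 onset /t/, coda /∅/ ok → phonotactically legal
/jo/ — σ1 onset /j/, coda /∅/ ok → phonotactically legal
/bot.eg/ — σ1 onset /b/, coda /t/ ok; σ2 onset /∅/, coda /g/ ok → phonotactically legal
/no/ — σ1 onset /n/, coda /∅/ ok → phonotactically legal
Phonotactically legal: /so.win/, /rub.muj/, /pe.ti/, /jo/, /bot.eg/, /no/ → 6.

6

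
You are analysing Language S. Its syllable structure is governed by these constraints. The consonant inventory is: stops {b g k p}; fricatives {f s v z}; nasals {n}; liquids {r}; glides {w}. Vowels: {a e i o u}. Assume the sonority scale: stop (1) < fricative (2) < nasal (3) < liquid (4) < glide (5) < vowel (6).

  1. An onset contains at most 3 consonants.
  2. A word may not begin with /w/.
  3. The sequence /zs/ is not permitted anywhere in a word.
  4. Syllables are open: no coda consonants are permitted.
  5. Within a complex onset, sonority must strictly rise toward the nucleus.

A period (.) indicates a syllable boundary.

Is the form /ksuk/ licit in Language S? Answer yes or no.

/ksuk/ — violates constraint 4: syllable 1 coda /k/ has 1 consonant (> 0) → illicit

no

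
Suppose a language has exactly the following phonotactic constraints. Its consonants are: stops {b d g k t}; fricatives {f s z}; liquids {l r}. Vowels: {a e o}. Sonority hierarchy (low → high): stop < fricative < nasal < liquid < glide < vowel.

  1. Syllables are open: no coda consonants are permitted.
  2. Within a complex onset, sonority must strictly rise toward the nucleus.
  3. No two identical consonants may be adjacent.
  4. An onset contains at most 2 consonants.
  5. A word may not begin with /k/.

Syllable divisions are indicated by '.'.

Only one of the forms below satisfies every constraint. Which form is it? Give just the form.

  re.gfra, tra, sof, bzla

re.gfra — violates constraint 4: syllable 2 onset /gfr/ has 3 consonants (> 2) → phonotactically illegal
tra — σ1 onset /tr/ (1→4 rises), coda /∅/ ok → phonotactically legal
sof — violates constraint 1: syllable 1 coda /f/ has 1 consonant (> 0) → phonotactically illegal
bzla — violates constraint 4: syllable 1 onset /bzl/ has 3 consonants (> 2) → phonotactically illegal

tra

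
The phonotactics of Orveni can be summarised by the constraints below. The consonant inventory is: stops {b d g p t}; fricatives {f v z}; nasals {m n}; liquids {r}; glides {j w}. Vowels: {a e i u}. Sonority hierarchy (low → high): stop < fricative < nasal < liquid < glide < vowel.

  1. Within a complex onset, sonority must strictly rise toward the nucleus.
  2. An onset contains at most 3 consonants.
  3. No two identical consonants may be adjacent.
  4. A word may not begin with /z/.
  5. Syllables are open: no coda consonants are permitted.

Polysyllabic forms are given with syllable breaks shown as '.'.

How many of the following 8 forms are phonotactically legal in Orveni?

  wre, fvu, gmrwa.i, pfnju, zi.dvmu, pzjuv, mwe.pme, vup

1

wre — violates constraint 1: syllable 1 onset /wr/: /w/ (glide, 5) → /r/ (liquid, 4) does not rise → phonotactically illegal
fvu — violates constraint 1: syllable 1 onset /fv/: /f/ (fricative, 2) → /v/ (fricative, 2) does not rise → phonotactically illegal
gmrwa.i — violates constraint 2: syllable 1 onset /gmrw/ has 4 consonants (> 3) → phonotactically illegal
pfnju — violates constraint 2: syllable 1 onset /pfnj/ has 4 consonants (> 3) → phonotactically illegal
zi.dvmu — violates constraint 4: word begins with /z/ → phonotactically illegal
pzjuv — violates constraint 5: syllable 1 coda /v/ has 1 consonant (> 0) → phonotactically illegal
mwe.pme — σ1 onset /mw/ (3→5 rises), coda /∅/ ok; σ2 onset /pm/ (1→3 rises), coda /∅/ ok → phonotactically legal
vup — violates constraint 5: syllable 1 coda /p/ has 1 consonant (> 0) → phonotactically illegal
Phonotactically legal: mwe.pme → 1.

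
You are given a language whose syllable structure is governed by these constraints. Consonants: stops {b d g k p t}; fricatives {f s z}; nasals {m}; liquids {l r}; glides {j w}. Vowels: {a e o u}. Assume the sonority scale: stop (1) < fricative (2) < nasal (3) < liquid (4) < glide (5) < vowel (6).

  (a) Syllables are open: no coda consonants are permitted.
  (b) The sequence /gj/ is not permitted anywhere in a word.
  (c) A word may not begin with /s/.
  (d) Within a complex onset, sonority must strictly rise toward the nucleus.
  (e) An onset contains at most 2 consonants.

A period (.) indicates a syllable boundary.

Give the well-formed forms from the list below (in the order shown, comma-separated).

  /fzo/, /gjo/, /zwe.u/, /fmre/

/fzo/ — violates constraint (d): syllable 1 onset /fz/: /f/ (fricative, 2) → /z/ (fricative, 2) does not rise → ill-formed
/gjo/ — violates constraint (b): contains banned sequence /gj/ → ill-formed
/zwe.u/ — σ1 onset /zw/ (2→5 rises), coda /∅/ ok; σ2 onset /∅/, coda /∅/ ok → well-formed
/fmre/ — violates constraint (e): syllable 1 onset /fmr/ has 3 consonants (> 2) → ill-formed

/zwe.u/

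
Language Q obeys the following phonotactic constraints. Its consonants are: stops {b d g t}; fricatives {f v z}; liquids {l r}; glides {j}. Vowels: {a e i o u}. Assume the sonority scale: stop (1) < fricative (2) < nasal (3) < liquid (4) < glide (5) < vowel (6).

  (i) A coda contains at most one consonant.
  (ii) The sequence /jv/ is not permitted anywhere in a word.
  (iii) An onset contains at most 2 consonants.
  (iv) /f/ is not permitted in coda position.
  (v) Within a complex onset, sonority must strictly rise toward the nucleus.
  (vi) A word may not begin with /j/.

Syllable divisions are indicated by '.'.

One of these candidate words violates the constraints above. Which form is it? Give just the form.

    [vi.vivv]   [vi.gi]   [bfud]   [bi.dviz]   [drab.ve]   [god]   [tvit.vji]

[vi.vivv] — violates constraint (i): syllable 2 coda /vv/ has 2 consonants (> 1) → phonotactically illegal
[vi.gi] — σ1 onset /v/, coda /∅/ ok; σ2 onset /g/, coda /∅/ ok → phonotactically legal
[bfud] — σ1 onset /bf/ (1→2 rises), coda /d/ ok → phonotactically legal
[bi.dviz] — σ1 onset /b/, coda /∅/ ok; σ2 onset /dv/ (1→2 rises), coda /z/ ok → phonotactically legal
[drab.ve] — σ1 onset /dr/ (1→4 rises), coda /b/ ok; σ2 onset /v/, coda /∅/ ok → phonotactically legal
[god] — σ1 onset /g/, coda /d/ ok → phonotactically legal
[tvit.vji] — σ1 onset /tv/ (1→2 rises), coda /t/ ok; σ2 onset /vj/ (2→5 rises), coda /∅/ ok → phonotactically legal

[vi.vivv]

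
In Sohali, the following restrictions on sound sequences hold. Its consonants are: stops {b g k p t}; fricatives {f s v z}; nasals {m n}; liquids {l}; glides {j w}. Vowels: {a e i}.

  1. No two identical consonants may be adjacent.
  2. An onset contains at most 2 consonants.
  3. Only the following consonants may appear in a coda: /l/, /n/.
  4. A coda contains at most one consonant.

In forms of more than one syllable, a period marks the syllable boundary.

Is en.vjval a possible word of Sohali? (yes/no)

no

en.vjval — violates constraint 2: syllable 2 onset /vjv/ has 3 consonants (> 2) → not permitted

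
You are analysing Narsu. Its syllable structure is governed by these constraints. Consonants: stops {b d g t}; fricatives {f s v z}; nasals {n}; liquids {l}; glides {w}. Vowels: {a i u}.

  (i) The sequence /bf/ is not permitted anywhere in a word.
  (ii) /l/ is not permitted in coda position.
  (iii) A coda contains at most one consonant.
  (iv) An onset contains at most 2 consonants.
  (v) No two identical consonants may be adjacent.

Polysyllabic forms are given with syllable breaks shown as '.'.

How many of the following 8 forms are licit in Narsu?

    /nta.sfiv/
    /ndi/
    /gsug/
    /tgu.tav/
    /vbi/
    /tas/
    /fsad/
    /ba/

/nta.sfiv/ — σ1 onset /nt/ (2C), coda /∅/ ok; σ2 onset /sf/ (2C), coda /v/ ok → licit
/ndi/ — σ1 onset /nd/ (2C), coda /∅/ ok → licit
/gsug/ — σ1 onset /gs/ (2C), coda /g/ ok → licit
/tgu.tav/ — σ1 onset /tg/ (2C), coda /∅/ ok; σ2 onset /t/, coda /v/ ok → licit
/vbi/ — σ1 onset /vb/ (2C), coda /∅/ ok → licit
/tas/ — σ1 onset /t/, coda /s/ ok → licit
/fsad/ — σ1 onset /fs/ (2C), coda /d/ ok → licit
/ba/ — σ1 onset /b/, coda /∅/ ok → licit
Licit: /nta.sfiv/, /ndi/, /gsug/, /tgu.tav/, /vbi/, /tas/, /fsad/, /ba/ → 8.

8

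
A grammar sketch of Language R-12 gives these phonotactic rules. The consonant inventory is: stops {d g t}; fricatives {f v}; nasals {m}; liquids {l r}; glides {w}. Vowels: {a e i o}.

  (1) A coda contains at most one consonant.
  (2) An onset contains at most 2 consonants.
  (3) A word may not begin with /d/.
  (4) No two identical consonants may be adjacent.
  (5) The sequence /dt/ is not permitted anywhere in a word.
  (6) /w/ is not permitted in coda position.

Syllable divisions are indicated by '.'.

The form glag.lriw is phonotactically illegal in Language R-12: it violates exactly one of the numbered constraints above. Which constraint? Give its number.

glag.lriw: syllable 2 coda contains /w/.
This is a violation of constraint 6: "/w/ is not permitted in coda position."
The remaining constraints (1, 2, 3, 4, 5) are satisfied.

6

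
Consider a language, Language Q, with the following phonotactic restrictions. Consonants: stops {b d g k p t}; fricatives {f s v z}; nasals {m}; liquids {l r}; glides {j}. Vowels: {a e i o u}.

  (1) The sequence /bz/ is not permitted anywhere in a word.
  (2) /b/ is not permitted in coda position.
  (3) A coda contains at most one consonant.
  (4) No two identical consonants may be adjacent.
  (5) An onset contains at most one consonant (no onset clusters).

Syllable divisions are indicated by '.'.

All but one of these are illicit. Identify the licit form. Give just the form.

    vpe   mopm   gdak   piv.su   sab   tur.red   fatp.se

vpe — violates constraint 5: syllable 1 onset /vp/ has 2 consonants (> 1) → illicit
mopm — violates constraint 3: syllable 1 coda /pm/ has 2 consonants (> 1) → illicit
gdak — violates constraint 5: syllable 1 onset /gd/ has 2 consonants (> 1) → illicit
piv.su — σ1 onset /p/, coda /v/ ok; σ2 onset /s/, coda /∅/ ok → licit
sab — violates constraint 2: syllable 1 coda contains /b/ → illicit
tur.red — violates constraint 4: adjacent identical consonants /rr/ → illicit
fatp.se — violates constraint 3: syllable 1 coda /tp/ has 2 consonants (> 1) → illicit

piv.su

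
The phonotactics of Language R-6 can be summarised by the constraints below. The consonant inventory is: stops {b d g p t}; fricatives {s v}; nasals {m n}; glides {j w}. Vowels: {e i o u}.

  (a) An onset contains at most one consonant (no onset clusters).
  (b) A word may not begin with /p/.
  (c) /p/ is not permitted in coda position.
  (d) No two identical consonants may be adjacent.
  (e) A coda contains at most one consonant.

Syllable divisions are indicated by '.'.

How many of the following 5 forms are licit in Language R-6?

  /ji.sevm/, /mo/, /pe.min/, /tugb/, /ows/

/ji.sevm/ — violates constraint (e): syllable 2 coda /vm/ has 2 consonants (> 1) → illicit
/mo/ — σ1 onset /m/, coda /∅/ ok → licit
/pe.min/ — violates constraint (b): word begins with /p/ → illicit
/tugb/ — violates constraint (e): syllable 1 coda /gb/ has 2 consonants (> 1) → illicit
/ows/ — violates constraint (e): syllable 1 coda /ws/ has 2 consonants (> 1) → illicit
Licit: /mo/ → 1.

1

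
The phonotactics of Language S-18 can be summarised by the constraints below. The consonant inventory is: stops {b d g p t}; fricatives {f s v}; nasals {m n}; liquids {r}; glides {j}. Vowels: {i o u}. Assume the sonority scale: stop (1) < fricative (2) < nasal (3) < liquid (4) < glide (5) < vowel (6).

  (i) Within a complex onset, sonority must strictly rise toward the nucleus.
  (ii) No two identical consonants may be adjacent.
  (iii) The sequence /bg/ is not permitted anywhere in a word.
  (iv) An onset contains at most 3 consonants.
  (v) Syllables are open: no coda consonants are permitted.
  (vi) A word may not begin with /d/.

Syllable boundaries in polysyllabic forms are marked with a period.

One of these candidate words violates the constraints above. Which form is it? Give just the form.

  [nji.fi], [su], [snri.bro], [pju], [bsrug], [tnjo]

[bsrug]

[nji.fi] — σ1 onset /nj/ (3→5 rises), coda /∅/ ok; σ2 onset /f/, coda /∅/ ok → well-formed
[su] — σ1 onset /s/, coda /∅/ ok → well-formed
[snri.bro] — σ1 onset /snr/ (2→3→4 rises), coda /∅/ ok; σ2 onset /br/ (1→4 rises), coda /∅/ ok → well-formed
[pju] — σ1 onset /pj/ (1→5 rises), coda /∅/ ok → well-formed
[bsrug] — violates constraint (v): syllable 1 coda /g/ has 1 consonant (> 0) → ill-formed
[tnjo] — σ1 onset /tnj/ (1→3→5 rises), coda /∅/ ok → well-formed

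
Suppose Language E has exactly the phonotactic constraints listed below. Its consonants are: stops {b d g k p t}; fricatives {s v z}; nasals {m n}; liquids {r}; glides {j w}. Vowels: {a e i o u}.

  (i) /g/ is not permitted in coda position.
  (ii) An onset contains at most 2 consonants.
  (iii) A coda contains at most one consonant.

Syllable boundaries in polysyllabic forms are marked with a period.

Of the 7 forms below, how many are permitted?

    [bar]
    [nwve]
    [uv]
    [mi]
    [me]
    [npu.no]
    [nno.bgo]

[bar] — σ1 onset /b/, coda /r/ ok → permitted
[nwve] — violates constraint (ii): syllable 1 onset /nwv/ has 3 consonants (> 2) → not permitted
[uv] — σ1 onset /∅/, coda /v/ ok → permitted
[mi] — σ1 onset /m/, coda /∅/ ok → permitted
[me] — σ1 onset /m/, coda /∅/ ok → permitted
[npu.no] — σ1 onset /np/ (2C), coda /∅/ ok; σ2 onset /n/, coda /∅/ ok → permitted
[nno.bgo] — σ1 onset /nn/ (2C), coda /∅/ ok; σ2 onset /bg/ (2C), coda /∅/ ok → permitted
Permitted: [bar], [uv], [mi], [me], [npu.no], [nno.bgo] → 6.

6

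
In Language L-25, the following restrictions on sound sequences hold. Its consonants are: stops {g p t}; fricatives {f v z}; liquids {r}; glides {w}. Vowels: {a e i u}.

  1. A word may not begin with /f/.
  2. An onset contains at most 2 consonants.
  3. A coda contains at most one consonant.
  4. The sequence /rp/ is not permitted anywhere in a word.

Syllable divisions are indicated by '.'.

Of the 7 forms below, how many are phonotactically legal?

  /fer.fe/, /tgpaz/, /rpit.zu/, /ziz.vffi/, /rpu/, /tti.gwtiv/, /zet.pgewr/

0

/fer.fe/ — violates constraint 1: word begins with /f/ → phonotactically illegal
/tgpaz/ — violates constraint 2: syllable 1 onset /tgp/ has 3 consonants (> 2) → phonotactically illegal
/rpit.zu/ — violates constraint 4: contains banned sequence /rp/ → phonotactically illegal
/ziz.vffi/ — violates constraint 2: syllable 2 onset /vff/ has 3 consonants (> 2) → phonotactically illegal
/rpu/ — violates constraint 4: contains banned sequence /rp/ → phonotactically illegal
/tti.gwtiv/ — violates constraint 2: syllable 2 onset /gwt/ has 3 consonants (> 2) → phonotactically illegal
/zet.pgewr/ — violates constraint 3: syllable 2 coda /wr/ has 2 consonants (> 1) → phonotactically illegal
No form is phonotactically legal → 0.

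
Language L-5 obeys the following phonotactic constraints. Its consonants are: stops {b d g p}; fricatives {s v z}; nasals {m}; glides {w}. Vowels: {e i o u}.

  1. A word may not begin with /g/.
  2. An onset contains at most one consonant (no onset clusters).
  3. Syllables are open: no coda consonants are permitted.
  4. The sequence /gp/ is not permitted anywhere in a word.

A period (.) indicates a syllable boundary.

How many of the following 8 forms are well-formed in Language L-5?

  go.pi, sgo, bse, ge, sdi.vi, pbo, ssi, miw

0

go.pi — violates constraint 1: word begins with /g/ → ill-formed
sgo — violates constraint 2: syllable 1 onset /sg/ has 2 consonants (> 1) → ill-formed
bse — violates constraint 2: syllable 1 onset /bs/ has 2 consonants (> 1) → ill-formed
ge — violates constraint 1: word begins with /g/ → ill-formed
sdi.vi — violates constraint 2: syllable 1 onset /sd/ has 2 consonants (> 1) → ill-formed
pbo — violates constraint 2: syllable 1 onset /pb/ has 2 consonants (> 1) → ill-formed
ssi — violates constraint 2: syllable 1 onset /ss/ has 2 consonants (> 1) → ill-formed
miw — violates constraint 3: syllable 1 coda /w/ has 1 consonant (> 0) → ill-formed
No form is well-formed → 0.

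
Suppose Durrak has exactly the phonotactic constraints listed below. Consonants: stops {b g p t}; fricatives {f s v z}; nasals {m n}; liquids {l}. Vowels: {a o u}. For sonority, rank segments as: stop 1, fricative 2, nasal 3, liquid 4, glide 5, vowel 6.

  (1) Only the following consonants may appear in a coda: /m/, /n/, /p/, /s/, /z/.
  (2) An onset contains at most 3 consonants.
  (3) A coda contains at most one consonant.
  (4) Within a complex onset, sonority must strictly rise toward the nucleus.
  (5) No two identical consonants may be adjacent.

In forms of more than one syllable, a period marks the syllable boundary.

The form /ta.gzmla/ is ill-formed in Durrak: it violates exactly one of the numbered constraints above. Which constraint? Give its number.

/ta.gzmla/: syllable 2 onset /gzml/ has 4 consonants (> 3).
This is a violation of constraint 2: "An onset contains at most 3 consonants."
The remaining constraints (1, 3, 4, 5) are satisfied.

2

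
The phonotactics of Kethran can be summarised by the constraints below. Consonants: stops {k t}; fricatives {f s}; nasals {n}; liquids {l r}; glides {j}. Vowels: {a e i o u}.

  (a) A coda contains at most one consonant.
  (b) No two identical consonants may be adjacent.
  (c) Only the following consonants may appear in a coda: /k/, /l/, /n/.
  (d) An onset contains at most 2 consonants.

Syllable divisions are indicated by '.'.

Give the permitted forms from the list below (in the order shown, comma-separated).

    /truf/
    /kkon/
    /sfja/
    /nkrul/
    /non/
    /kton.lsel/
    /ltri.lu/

/truf/ — violates constraint (c): syllable 1 coda contains /f/, which is not a licensed coda consonant → not permitted
/kkon/ — violates constraint (b): adjacent identical consonants /kk/ → not permitted
/sfja/ — violates constraint (d): syllable 1 onset /sfj/ has 3 consonants (> 2) → not permitted
/nkrul/ — violates constraint (d): syllable 1 onset /nkr/ has 3 consonants (> 2) → not permitted
/non/ — σ1 onset /n/, coda /n/ ok → permitted
/kton.lsel/ — σ1 onset /kt/ (2C), coda /n/ ok; σ2 onset /ls/ (2C), coda /l/ ok → permitted
/ltri.lu/ — violates constraint (d): syllable 1 onset /ltr/ has 3 consonants (> 2) → not permitted

/non/, /kton.lsel/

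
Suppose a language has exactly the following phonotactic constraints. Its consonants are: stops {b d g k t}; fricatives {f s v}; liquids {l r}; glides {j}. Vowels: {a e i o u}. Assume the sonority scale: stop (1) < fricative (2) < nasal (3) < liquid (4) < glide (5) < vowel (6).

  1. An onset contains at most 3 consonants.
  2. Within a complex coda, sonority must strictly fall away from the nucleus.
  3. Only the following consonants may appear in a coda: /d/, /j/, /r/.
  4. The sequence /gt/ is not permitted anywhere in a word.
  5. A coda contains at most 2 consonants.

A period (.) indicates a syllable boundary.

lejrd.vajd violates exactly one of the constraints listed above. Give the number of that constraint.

lejrd.vajd: syllable 1 coda /jrd/ has 3 consonants (> 2).
This is a violation of constraint 5: "A coda contains at most 2 consonants."
The remaining constraints (1, 2, 3, 4) are satisfied.

5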